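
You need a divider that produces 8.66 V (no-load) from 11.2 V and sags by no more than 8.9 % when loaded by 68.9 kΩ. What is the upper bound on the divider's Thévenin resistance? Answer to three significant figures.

Loading drop = R_th/(R_th + R_L) ≤ 0.0890, so R_th ≤ R_L · ε/(1−ε) = 68.9 kΩ × 0.0890/0.9110 = 6.73 kΩ.
(Any R1, R2 with R2/(R1+R2) = 0.773 and R1‖R2 ≤ 6.73 kΩ will meet the spec.)

R_th ≤ 6.73 kΩ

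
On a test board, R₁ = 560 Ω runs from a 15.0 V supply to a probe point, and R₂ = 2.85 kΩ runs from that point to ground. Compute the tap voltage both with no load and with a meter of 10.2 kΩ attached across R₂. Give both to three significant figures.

Unloaded: 12.5 V; loaded: 12.0 V

Open-circuit: V = 15.0 × 2850/(560 + 2850) = 12.5 V.
With the load, R₂ becomes R₂‖R_L = 2228 Ω, so V = 15.0 × 2228/2788 = 12.0 V.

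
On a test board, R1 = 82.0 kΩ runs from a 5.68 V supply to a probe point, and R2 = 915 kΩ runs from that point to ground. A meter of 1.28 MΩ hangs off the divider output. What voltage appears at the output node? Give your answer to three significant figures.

The load sits in parallel with R2: R2‖R_L = (915 × 1280) / (915 + 1280) = 533.6 kΩ.
V_out = 5.68 × 533.6 / (82.0 + 533.6) = 5.68 × 533.6/615.6 = 4.92 V.

V_out ≈ 4.92 V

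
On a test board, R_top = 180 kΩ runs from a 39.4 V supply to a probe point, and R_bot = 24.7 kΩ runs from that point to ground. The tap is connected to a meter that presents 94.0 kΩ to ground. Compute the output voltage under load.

The load sits in parallel with R_bot: R_bot‖R_L = (24.7 × 94.0) / (24.7 + 94.0) = 19.56 kΩ.
V_out = 39.4 × 19.56 / (180 + 19.56) = 39.4 × 19.56/199.6 = 3.86 V.

V_out ≈ 3.86 V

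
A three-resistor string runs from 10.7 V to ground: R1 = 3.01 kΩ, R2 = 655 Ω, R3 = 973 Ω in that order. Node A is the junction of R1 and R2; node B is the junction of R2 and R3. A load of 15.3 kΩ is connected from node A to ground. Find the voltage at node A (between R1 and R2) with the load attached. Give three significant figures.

V ≈ 3.51 V

Below node A the series string R2+R3 = 1628 Ω sits in parallel with the 15300 Ω load: 1471 Ω.
V_A = 10.7 × 1471/(3010 + 1471) = 3.51 V.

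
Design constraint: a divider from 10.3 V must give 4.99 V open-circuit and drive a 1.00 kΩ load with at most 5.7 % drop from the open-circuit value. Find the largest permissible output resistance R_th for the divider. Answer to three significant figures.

R_th ≤ 60.4 Ω

Loading drop = R_th/(R_th + R_L) ≤ 0.0570, so R_th ≤ R_L · ε/(1−ε) = 1.00 kΩ × 0.0570/0.9430 = 60.4 Ω.
(Any R1, R2 with R2/(R1+R2) = 0.484 and R1‖R2 ≤ 60.4 Ω will meet the spec.)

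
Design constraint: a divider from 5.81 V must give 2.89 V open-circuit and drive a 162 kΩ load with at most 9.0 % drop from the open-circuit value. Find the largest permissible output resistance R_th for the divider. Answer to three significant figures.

R_th ≤ 16.0 kΩ

Loading drop = R_th/(R_th + R_L) ≤ 0.0900, so R_th ≤ R_L · ε/(1−ε) = 162 kΩ × 0.0900/0.9100 = 16.0 kΩ.
(Any R1, R2 with R2/(R1+R2) = 0.497 and R1‖R2 ≤ 16.0 kΩ will meet the spec.)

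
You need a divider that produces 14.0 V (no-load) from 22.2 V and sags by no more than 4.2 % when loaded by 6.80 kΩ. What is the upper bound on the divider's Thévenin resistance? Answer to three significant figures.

Loading drop = R_th/(R_th + R_L) ≤ 0.0420, so R_th ≤ R_L · ε/(1−ε) = 6.80 kΩ × 0.0420/0.9580 = 298 Ω.

R_th ≤ 298 Ω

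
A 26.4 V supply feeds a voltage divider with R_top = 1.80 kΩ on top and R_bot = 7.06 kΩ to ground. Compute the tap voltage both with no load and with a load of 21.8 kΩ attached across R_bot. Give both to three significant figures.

Unloaded: 21.0 V; loaded: 19.7 V

Open-circuit: V = 26.4 × 7.06/(1.80 + 7.06) = 21.0 V.
With the load, R_bot becomes R_bot‖R_L = 5.333 kΩ, so V = 26.4 × 5.333/7.133 = 19.7 V.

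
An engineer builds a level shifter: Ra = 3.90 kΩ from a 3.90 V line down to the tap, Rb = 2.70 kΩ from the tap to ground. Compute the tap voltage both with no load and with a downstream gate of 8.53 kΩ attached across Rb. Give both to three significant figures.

Open-circuit: V = 3.90 × 2.70/(3.90 + 2.70) = 1.60 V.
With the load, Rb becomes Rb‖R_L = 2.051 kΩ, so V = 3.90 × 2.051/5.951 = 1.34 V.

Unloaded: 1.60 V; loaded: 1.34 V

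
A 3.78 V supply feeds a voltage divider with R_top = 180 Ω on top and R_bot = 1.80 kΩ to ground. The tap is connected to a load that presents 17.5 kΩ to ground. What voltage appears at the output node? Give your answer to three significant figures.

The load sits in parallel with R_bot: R_bot‖R_L = (1800 × 17500) / (1800 + 17500) = 1632 Ω.
V_out = 3.78 × 1632 / (180 + 1632) = 3.78 × 1632/1812 = 3.40 V.

V_out ≈ 3.40 V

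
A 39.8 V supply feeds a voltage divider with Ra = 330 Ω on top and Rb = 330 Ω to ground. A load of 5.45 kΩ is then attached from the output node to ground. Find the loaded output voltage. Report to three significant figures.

The load sits in parallel with Rb: Rb‖R_L = (330 × 5450) / (330 + 5450) = 311.2 Ω.
V_out = 39.8 × 311.2 / (330 + 311.2) = 39.8 × 311.2/641.2 = 19.3 V.
(Unloaded it would have been 19.9 V.)

V_out ≈ 19.3 V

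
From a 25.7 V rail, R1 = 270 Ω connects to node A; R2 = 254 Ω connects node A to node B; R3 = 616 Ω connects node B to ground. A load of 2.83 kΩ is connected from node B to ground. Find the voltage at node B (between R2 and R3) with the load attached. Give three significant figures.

V ≈ 12.6 V

At node B, R3 is in parallel with the load: R3‖R_L = 505.9 Ω.
Below node A the resistance is R2 + (R3‖R_L) = 759.9 Ω, so V_A = 25.7 × 759.9/1030 = 18.96 V.
Then V_B = V_A × (R3‖R_L)/(R2 + R3‖R_L) = 18.96 × 505.9/759.9 = 12.6 V.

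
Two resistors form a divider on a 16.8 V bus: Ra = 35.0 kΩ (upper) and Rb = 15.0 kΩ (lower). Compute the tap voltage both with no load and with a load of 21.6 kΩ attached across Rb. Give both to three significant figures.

Open-circuit: V = 16.8 × 15.0/(35.0 + 15.0) = 5.04 V.
With the load, Rb becomes Rb‖R_L = 8.852 kΩ, so V = 16.8 × 8.852/43.85 = 3.39 V.

Unloaded: 5.04 V; loaded: 3.39 V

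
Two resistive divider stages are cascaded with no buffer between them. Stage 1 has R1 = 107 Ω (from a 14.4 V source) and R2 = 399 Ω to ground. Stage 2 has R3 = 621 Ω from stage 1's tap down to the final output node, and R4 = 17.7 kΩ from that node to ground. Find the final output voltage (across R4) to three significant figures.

Stage 2 presents R3+R4 = 18320 Ω as a load on stage 1's tap.
Stage 1's lower leg becomes R2‖(R3+R4) = 390.5 Ω, so V_mid = 14.4 × 390.5/497.5 = 11.30 V.
Stage 2 is itself unloaded: V_out = V_mid × R4/(R3+R4) = 11.30 × 17700/18320 = 10.9 V.

V_out ≈ 10.9 V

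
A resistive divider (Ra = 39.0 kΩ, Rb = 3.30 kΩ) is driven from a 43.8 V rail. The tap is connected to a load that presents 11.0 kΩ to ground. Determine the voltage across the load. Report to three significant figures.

V_out ≈ 2.68 V

The load sits in parallel with Rb: Rb‖R_L = (3.30 × 11.0) / (3.30 + 11.0) = 2.538 kΩ.
V_out = 43.8 × 2.538 / (39.0 + 2.538) = 43.8 × 2.538/41.54 = 2.68 V.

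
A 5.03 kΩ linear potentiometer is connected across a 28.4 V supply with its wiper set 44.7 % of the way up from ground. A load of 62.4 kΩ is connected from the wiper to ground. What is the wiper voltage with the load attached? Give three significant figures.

The wiper splits the pot into (1−α)R = 2.782 kΩ above and αR = 2.248 kΩ below.
Lower section ‖ load = 2.170 kΩ.
V_wiper = 28.4 × 2.170/(2.782 + 2.170) = 12.4 V.

V ≈ 12.4 V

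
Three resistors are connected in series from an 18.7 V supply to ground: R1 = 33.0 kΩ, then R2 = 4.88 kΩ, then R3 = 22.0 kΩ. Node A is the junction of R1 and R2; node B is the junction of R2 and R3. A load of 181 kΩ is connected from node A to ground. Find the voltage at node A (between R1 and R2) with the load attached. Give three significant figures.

Below node A the series string R2+R3 = 26.88 kΩ sits in parallel with the 181 kΩ load: 23.40 kΩ.
V_A = 18.7 × 23.40/(33.0 + 23.40) = 7.76 V.

V ≈ 7.76 V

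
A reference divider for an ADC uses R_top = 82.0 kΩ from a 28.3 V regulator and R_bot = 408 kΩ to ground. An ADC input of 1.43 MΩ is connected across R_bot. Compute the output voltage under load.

The load sits in parallel with R_bot: R_bot‖R_L = (408 × 1430) / (408 + 1430) = 317.4 kΩ.
V_out = 28.3 × 317.4 / (82.0 + 317.4) = 28.3 × 317.4/399.4 = 22.5 V.
(Unloaded it would have been 23.6 V.)

V_out ≈ 22.5 V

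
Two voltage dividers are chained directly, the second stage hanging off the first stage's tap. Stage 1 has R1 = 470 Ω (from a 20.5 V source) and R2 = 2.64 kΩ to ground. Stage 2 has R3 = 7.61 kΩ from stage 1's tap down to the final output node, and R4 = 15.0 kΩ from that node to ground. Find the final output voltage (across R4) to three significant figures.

Stage 2 presents R3+R4 = 22610 Ω as a load on stage 1's tap.
Stage 1's lower leg becomes R2‖(R3+R4) = 2364 Ω, so V_mid = 20.5 × 2364/2834 = 17.10 V.
Stage 2 is itself unloaded: V_out = V_mid × R4/(R3+R4) = 17.10 × 15000/22610 = 11.3 V.

V_out ≈ 11.3 V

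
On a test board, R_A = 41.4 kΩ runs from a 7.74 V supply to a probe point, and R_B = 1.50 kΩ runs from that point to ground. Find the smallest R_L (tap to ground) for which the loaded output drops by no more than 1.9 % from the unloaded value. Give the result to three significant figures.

Output resistance R_th = R_A‖R_B = (41.4 × 1.50)/42.90 = 1.448 kΩ.
The fractional drop is R_th/(R_th + R_L); requiring this ≤ 0.0190 gives R_L ≥ R_th(1/0.0190 − 1) = 1.448 × 51.63 = 74.7 kΩ.

R_L(min) ≈ 74.7 kΩ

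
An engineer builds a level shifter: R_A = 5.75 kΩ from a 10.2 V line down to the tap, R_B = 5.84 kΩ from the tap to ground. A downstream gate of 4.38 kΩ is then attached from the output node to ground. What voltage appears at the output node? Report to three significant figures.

The load sits in parallel with R_B: R_B‖R_L = (5.84 × 4.38) / (5.84 + 4.38) = 2.503 kΩ.
V_out = 10.2 × 2.503 / (5.75 + 2.503) = 10.2 × 2.503/8.253 = 3.09 V.

V_out ≈ 3.09 V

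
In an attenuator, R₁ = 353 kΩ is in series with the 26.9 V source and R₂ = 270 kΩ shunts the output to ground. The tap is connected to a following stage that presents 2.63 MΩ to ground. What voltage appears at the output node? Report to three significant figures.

The load sits in parallel with R₂: R₂‖R_L = (270 × 2630) / (270 + 2630) = 244.9 kΩ.
V_out = 26.9 × 244.9 / (353 + 244.9) = 26.9 × 244.9/597.9 = 11.0 V.

V_out ≈ 11.0 V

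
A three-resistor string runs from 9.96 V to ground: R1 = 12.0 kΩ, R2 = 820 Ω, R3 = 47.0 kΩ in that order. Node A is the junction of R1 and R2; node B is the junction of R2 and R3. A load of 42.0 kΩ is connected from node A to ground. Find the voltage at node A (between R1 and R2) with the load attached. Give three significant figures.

Below node A the series string R2+R3 = 47820 Ω sits in parallel with the 42000 Ω load: 22360 Ω.
V_A = 9.96 × 22360/(12000 + 22360) = 6.48 V.

V ≈ 6.48 V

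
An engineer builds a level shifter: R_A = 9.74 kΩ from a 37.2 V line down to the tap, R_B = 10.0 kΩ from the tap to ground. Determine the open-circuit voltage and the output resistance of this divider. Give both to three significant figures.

V_th = 18.8 V, R_th = 4.93 kΩ

V_th is the open-circuit tap voltage: 37.2 × 10.0/(9.74 + 10.0) = 18.8 V.
With the supply zeroed, R_A and R_B appear in parallel from the tap: R_th = R_A‖R_B = (9.74 × 10.0)/19.74 = 4.93 kΩ.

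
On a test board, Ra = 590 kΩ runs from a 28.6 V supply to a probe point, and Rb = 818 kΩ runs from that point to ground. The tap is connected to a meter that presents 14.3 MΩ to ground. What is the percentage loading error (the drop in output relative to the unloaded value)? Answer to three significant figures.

2.34 %

The divider's output (Thévenin) resistance is Ra‖Rb = 342.8 kΩ.
Fractional drop under load = R_th/(R_th + R_L) = 342.8 / (342.8 + 14300) = 0.02341.
So the output falls by 2.34 %.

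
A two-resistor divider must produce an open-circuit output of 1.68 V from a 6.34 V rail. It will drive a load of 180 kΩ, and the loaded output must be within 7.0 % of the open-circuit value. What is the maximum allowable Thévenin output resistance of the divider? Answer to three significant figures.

Loading drop = R_th/(R_th + R_L) ≤ 0.0700, so R_th ≤ R_L · ε/(1−ε) = 180 kΩ × 0.0700/0.9300 = 13.5 kΩ.
(Any R1, R2 with R2/(R1+R2) = 0.265 and R1‖R2 ≤ 13.5 kΩ will meet the spec.)

R_th ≤ 13.5 kΩ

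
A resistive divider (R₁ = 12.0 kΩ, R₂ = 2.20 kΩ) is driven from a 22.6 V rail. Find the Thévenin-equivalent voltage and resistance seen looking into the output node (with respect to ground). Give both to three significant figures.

V_th = 3.50 V, R_th = 1.86 kΩ

V_th is the open-circuit tap voltage: 22.6 × 2.20/(12.0 + 2.20) = 3.50 V.
With the supply zeroed, R₁ and R₂ appear in parallel from the tap: R_th = R₁‖R₂ = (12.0 × 2.20)/14.20 = 1.86 kΩ.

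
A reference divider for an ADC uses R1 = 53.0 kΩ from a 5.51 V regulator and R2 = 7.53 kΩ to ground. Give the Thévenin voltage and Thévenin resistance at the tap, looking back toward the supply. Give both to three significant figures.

V_th = 0.685 V, R_th = 6.59 kΩ

V_th is the open-circuit tap voltage: 5.51 × 7.53/(53.0 + 7.53) = 0.685 V.
With the supply zeroed, R1 and R2 appear in parallel from the tap: R_th = R1‖R2 = (53.0 × 7.53)/60.53 = 6.59 kΩ.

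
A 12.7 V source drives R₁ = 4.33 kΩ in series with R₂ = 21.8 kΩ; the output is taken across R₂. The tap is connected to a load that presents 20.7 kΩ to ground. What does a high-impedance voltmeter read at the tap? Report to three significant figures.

V_out ≈ 9.02 V

The load sits in parallel with R₂: R₂‖R_L = (21.8 × 20.7) / (21.8 + 20.7) = 10.62 kΩ.
V_out = 12.7 × 10.62 / (4.33 + 10.62) = 12.7 × 10.62/14.95 = 9.02 V.
(Unloaded it would have been 10.6 V.)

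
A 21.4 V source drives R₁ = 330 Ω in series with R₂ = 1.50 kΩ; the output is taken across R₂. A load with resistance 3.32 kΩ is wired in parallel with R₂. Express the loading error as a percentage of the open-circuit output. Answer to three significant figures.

The divider's output (Thévenin) resistance is R₁‖R₂ = 270.5 Ω.
Fractional drop under load = R_th/(R_th + R_L) = 270.5 / (270.5 + 3320) = 0.07534.
So the output falls by 7.53 %.

7.53 %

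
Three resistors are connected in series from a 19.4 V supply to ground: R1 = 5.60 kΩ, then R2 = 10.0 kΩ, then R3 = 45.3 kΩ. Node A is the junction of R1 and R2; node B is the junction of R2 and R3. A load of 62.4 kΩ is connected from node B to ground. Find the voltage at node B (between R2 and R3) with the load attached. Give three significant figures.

At node B, R3 is in parallel with the load: R3‖R_L = 26.25 kΩ.
Below node A the resistance is R2 + (R3‖R_L) = 36.25 kΩ, so V_A = 19.4 × 36.25/41.85 = 16.80 V.
Then V_B = V_A × (R3‖R_L)/(R2 + R3‖R_L) = 16.80 × 26.25/36.25 = 12.2 V.

V ≈ 12.2 V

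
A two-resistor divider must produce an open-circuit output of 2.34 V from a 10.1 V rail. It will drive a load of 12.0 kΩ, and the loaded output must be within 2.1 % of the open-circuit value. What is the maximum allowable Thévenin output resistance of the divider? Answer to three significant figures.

Loading drop = R_th/(R_th + R_L) ≤ 0.0210, so R_th ≤ R_L · ε/(1−ε) = 12.0 kΩ × 0.0210/0.9790 = 257 Ω.

R_th ≤ 257 Ω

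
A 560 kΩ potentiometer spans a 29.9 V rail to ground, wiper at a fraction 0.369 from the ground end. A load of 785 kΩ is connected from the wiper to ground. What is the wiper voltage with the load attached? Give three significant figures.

V ≈ 9.46 V

The wiper splits the pot into (1−α)R = 353.4 kΩ above and αR = 206.6 kΩ below.
Lower section ‖ load = 163.6 kΩ.
V_wiper = 29.9 × 163.6/(353.4 + 163.6) = 9.46 V.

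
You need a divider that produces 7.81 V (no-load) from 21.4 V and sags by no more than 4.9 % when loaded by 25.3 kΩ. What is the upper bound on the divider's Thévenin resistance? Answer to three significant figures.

R_th ≤ 1.30 kΩ

Loading drop = R_th/(R_th + R_L) ≤ 0.0490, so R_th ≤ R_L · ε/(1−ε) = 25.3 kΩ × 0.0490/0.9510 = 1.30 kΩ.
(Any R1, R2 with R2/(R1+R2) = 0.365 and R1‖R2 ≤ 1.30 kΩ will meet the spec.)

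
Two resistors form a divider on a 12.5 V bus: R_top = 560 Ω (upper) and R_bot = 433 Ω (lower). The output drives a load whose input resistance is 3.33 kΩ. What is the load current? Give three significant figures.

R_bot‖R_L = 383.2 Ω; V_out = 12.5 × 383.2/943.2 = 5.078 V.
I_L = V_out / R_L = 5.078 / 3.33 kΩ = 1.53 mA.

I_L ≈ 1.53 mA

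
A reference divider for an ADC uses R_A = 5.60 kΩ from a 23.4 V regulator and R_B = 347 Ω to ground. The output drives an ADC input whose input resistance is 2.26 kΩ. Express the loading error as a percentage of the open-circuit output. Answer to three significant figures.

12.6 %

Unloaded V = 23.4 × 347/5947 = 1.3654 V.
Loaded: R_B‖R_L = 300.8 Ω, giving V = 23.4 × 300.8/5901 = 1.1929 V.
Drop = (1.3654 − 1.1929) / 1.3654 = 12.6 %.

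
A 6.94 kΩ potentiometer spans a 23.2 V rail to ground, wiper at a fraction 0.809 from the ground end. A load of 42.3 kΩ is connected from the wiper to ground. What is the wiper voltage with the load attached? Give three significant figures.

V ≈ 18.3 V

The wiper splits the pot into (1−α)R = 1.326 kΩ above and αR = 5.614 kΩ below.
Lower section ‖ load = 4.957 kΩ.
V_wiper = 23.2 × 4.957/(1.326 + 4.957) = 18.3 V.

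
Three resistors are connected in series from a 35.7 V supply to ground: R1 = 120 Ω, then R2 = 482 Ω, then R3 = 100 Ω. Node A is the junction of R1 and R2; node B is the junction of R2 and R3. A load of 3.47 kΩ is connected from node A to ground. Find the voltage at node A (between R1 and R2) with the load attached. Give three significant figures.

Below node A the series string R2+R3 = 582.0 Ω sits in parallel with the 3470 Ω load: 498.4 Ω.
V_A = 35.7 × 498.4/(120 + 498.4) = 28.8 V.

V ≈ 28.8 V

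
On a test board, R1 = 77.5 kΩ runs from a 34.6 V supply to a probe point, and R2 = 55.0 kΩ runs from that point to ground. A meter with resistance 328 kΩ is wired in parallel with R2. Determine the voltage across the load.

V_out ≈ 13.1 V

The load sits in parallel with R2: R2‖R_L = (55.0 × 328) / (55.0 + 328) = 47.10 kΩ.
V_out = 34.6 × 47.10 / (77.5 + 47.10) = 34.6 × 47.10/124.6 = 13.1 V.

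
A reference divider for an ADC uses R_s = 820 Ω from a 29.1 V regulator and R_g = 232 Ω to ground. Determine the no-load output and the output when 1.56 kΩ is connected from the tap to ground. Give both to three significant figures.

Unloaded: 6.42 V; loaded: 5.75 V

Open-circuit: V = 29.1 × 232/(820 + 232) = 6.42 V.
With the load, R_g becomes R_g‖R_L = 202.0 Ω, so V = 29.1 × 202.0/1022 = 5.75 V.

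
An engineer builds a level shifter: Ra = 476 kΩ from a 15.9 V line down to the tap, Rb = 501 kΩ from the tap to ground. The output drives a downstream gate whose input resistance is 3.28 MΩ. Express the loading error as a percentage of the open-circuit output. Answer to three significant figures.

The divider's output (Thévenin) resistance is Ra‖Rb = 244.1 kΩ.
Fractional drop under load = R_th/(R_th + R_L) = 244.1 / (244.1 + 3280) = 0.06926.
So the output falls by 6.93 %.

6.93 %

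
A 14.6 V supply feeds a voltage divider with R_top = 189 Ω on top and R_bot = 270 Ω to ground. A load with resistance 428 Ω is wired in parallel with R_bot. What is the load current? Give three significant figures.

R_bot‖R_L = 165.6 Ω; V_out = 14.6 × 165.6/354.6 = 6.817 V.
I_L = V_out / R_L = 6.817 / 428 Ω = 15.9 mA.

I_L ≈ 15.9 mA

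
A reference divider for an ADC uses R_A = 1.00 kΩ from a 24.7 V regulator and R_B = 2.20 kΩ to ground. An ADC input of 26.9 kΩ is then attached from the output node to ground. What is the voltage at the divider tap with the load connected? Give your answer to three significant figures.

V_out ≈ 16.6 V

The load sits in parallel with R_B: R_B‖R_L = (2.20 × 26.9) / (2.20 + 26.9) = 2.034 kΩ.
V_out = 24.7 × 2.034 / (1.00 + 2.034) = 24.7 × 2.034/3.034 = 16.6 V.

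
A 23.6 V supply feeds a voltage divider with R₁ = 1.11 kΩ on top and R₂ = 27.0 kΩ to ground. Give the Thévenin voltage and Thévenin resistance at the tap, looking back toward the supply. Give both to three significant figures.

V_th = 22.7 V, R_th = 1.07 kΩ

V_th is the open-circuit tap voltage: 23.6 × 27.0/(1.11 + 27.0) = 22.7 V.
With the supply zeroed, R₁ and R₂ appear in parallel from the tap: R_th = R₁‖R₂ = (1.11 × 27.0)/28.11 = 1.07 kΩ.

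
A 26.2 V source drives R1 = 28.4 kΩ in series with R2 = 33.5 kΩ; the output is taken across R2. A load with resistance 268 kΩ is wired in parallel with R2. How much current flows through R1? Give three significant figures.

I ≈ 0.450 mA

R2‖R_L = 29.78 kΩ, so the source sees R1 + R2‖R_L = 58.18 kΩ.
I = 26.2 V / 58.18 kΩ = 0.450 mA.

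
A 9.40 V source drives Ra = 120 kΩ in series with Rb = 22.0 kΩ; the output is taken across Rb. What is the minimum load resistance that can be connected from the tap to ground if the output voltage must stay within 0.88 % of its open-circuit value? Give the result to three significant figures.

Output resistance R_th = Ra‖Rb = (120 × 22.0)/142.0 = 18.59 kΩ.
The fractional drop is R_th/(R_th + R_L); requiring this ≤ 0.00880 gives R_L ≥ R_th(1/0.00880 − 1) = 18.59 × 112.6 = 2.09 MΩ.

R_L(min) ≈ 2.09 MΩ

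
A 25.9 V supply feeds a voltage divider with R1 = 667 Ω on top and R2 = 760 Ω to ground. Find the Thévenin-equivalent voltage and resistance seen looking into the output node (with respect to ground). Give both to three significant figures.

V_th is the open-circuit tap voltage: 25.9 × 760/(667 + 760) = 13.8 V.
With the supply zeroed, R1 and R2 appear in parallel from the tap: R_th = R1‖R2 = (667 × 760)/1427 = 355 Ω.

V_th = 13.8 V, R_th = 355 Ω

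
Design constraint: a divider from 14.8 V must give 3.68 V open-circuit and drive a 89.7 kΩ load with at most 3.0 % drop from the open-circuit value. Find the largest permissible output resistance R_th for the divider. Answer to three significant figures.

Loading drop = R_th/(R_th + R_L) ≤ 0.0300, so R_th ≤ R_L · ε/(1−ε) = 89.7 kΩ × 0.0300/0.9700 = 2.77 kΩ.

R_th ≤ 2.77 kΩ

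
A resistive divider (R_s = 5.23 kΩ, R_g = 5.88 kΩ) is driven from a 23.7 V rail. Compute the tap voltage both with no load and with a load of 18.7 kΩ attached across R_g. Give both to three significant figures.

Unloaded: 12.5 V; loaded: 10.9 V

Open-circuit: V = 23.7 × 5.88/(5.23 + 5.88) = 12.5 V.
With the load, R_g becomes R_g‖R_L = 4.473 kΩ, so V = 23.7 × 4.473/9.703 = 10.9 V.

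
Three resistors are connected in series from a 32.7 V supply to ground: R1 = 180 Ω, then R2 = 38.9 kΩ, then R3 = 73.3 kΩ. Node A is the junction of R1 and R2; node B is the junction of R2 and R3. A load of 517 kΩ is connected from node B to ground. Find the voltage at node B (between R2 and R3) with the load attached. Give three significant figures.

At node B, R3 is in parallel with the load: R3‖R_L = 64200 Ω.
Below node A the resistance is R2 + (R3‖R_L) = 103100 Ω, so V_A = 32.7 × 103100/103300 = 32.64 V.
Then V_B = V_A × (R3‖R_L)/(R2 + R3‖R_L) = 32.64 × 64200/103100 = 20.3 V.

V ≈ 20.3 V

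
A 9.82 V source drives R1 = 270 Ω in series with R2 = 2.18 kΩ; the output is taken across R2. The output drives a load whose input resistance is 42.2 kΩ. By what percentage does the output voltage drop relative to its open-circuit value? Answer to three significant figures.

0.566 %

The divider's output (Thévenin) resistance is R1‖R2 = 240.2 Ω.
Fractional drop under load = R_th/(R_th + R_L) = 240.2 / (240.2 + 42200) = 0.005661.
So the output falls by 0.566 %.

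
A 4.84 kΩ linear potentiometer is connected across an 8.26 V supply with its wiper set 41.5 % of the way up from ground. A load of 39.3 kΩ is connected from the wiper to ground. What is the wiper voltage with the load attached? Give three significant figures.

V ≈ 3.33 V

The wiper splits the pot into (1−α)R = 2.831 kΩ above and αR = 2.009 kΩ below.
Lower section ‖ load = 1.911 kΩ.
V_wiper = 8.26 × 1.911/(2.831 + 1.911) = 3.33 V.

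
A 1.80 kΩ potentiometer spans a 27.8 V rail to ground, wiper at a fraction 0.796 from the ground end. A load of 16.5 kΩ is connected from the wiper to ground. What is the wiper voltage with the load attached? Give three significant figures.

V ≈ 21.7 V

The wiper splits the pot into (1−α)R = 367.2 Ω above and αR = 1433 Ω below.
Lower section ‖ load = 1318 Ω.
V_wiper = 27.8 × 1318/(367.2 + 1318) = 21.7 V.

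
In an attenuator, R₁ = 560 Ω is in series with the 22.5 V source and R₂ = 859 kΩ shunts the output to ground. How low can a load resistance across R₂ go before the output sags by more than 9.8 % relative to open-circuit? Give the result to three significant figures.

R_L(min) ≈ 5.15 kΩ

Output resistance R_th = R₁‖R₂ = (560 × 859000)/859600 = 559.6 Ω.
The fractional drop is R_th/(R_th + R_L); requiring this ≤ 0.0980 gives R_L ≥ R_th(1/0.0980 − 1) = 559.6 × 9.204 = 5.15 kΩ.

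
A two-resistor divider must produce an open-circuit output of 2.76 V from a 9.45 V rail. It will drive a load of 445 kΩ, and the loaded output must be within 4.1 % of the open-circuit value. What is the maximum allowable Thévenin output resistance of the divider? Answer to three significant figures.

R_th ≤ 19.0 kΩ

Loading drop = R_th/(R_th + R_L) ≤ 0.0410, so R_th ≤ R_L · ε/(1−ε) = 445 kΩ × 0.0410/0.9590 = 19.0 kΩ.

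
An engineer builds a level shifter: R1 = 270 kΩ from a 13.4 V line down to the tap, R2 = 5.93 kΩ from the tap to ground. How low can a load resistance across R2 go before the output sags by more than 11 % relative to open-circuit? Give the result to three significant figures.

R_L(min) ≈ 46.9 kΩ

Output resistance R_th = R1‖R2 = (270 × 5.93)/275.9 = 5.803 kΩ.
The fractional drop is R_th/(R_th + R_L); requiring this ≤ 0.110 gives R_L ≥ R_th(1/0.110 − 1) = 5.803 × 8.091 = 46.9 kΩ.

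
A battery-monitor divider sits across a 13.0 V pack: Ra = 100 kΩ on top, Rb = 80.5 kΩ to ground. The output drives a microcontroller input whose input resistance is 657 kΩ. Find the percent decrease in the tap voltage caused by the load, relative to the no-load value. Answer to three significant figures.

The divider's output (Thévenin) resistance is Ra‖Rb = 44.60 kΩ.
Fractional drop under load = R_th/(R_th + R_L) = 44.60 / (44.60 + 657) = 0.06357.
So the output falls by 6.36 %.

6.36 %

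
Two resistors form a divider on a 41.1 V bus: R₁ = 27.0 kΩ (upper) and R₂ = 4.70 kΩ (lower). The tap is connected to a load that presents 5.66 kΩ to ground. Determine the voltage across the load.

V_out ≈ 3.57 V

The load sits in parallel with R₂: R₂‖R_L = (4.70 × 5.66) / (4.70 + 5.66) = 2.568 kΩ.
V_out = 41.1 × 2.568 / (27.0 + 2.568) = 41.1 × 2.568/29.57 = 3.57 V.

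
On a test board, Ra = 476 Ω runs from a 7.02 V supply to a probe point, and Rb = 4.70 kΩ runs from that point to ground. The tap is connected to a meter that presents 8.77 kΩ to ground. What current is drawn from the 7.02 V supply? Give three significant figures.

I ≈ 1.99 mA

Rb‖R_L = 3060 Ω, so the source sees Ra + Rb‖R_L = 3536 Ω.
I = 7.02 V / 3536 Ω = 1.99 mA.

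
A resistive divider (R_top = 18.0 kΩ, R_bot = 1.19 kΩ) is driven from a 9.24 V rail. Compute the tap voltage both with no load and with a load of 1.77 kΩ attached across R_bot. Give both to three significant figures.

Unloaded: 0.573 V; loaded: 0.351 V

Open-circuit: V = 9.24 × 1.19/(18.0 + 1.19) = 0.573 V.
With the load, R_bot becomes R_bot‖R_L = 0.7116 kΩ, so V = 9.24 × 0.7116/18.71 = 0.351 V.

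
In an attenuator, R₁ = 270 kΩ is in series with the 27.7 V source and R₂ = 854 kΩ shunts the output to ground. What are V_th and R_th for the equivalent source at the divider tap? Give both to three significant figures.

V_th = 21.0 V, R_th = 205 kΩ

V_th is the open-circuit tap voltage: 27.7 × 854/(270 + 854) = 21.0 V.
With the supply zeroed, R₁ and R₂ appear in parallel from the tap: R_th = R₁‖R₂ = (270 × 854)/1124 = 205 kΩ.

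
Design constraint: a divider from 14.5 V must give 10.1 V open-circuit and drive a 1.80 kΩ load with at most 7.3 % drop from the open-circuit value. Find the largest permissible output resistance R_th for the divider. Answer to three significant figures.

R_th ≤ 142 Ω

Loading drop = R_th/(R_th + R_L) ≤ 0.0730, so R_th ≤ R_L · ε/(1−ε) = 1.80 kΩ × 0.0730/0.9270 = 142 Ω.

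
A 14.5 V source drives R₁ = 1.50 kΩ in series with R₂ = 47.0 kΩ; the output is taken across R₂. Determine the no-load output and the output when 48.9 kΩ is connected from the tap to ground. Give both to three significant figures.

Open-circuit: V = 14.5 × 47.0/(1.50 + 47.0) = 14.1 V.
With the load, R₂ becomes R₂‖R_L = 23.97 kΩ, so V = 14.5 × 23.97/25.47 = 13.6 V.

Unloaded: 14.1 V; loaded: 13.6 V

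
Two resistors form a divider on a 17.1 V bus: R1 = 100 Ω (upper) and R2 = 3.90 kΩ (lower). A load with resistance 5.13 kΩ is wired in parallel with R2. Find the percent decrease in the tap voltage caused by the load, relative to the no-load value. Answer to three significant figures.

The divider's output (Thévenin) resistance is R1‖R2 = 97.50 Ω.
Fractional drop under load = R_th/(R_th + R_L) = 97.50 / (97.50 + 5130) = 0.01865.
So the output falls by 1.87 %.

1.87 %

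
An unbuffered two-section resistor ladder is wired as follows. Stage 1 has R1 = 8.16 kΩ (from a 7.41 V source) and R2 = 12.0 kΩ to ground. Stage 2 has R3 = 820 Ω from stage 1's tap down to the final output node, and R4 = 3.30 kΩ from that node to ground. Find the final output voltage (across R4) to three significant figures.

V_out ≈ 1.62 V

Stage 2 presents R3+R4 = 4120 Ω as a load on stage 1's tap.
Stage 1's lower leg becomes R2‖(R3+R4) = 3067 Ω, so V_mid = 7.41 × 3067/11230 = 2.024 V.
Stage 2 is itself unloaded: V_out = V_mid × R4/(R3+R4) = 2.024 × 3300/4120 = 1.62 V.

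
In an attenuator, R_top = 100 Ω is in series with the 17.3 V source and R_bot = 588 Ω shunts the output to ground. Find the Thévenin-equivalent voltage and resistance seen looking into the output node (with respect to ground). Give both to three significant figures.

V_th is the open-circuit tap voltage: 17.3 × 588/(100 + 588) = 14.8 V.
With the supply zeroed, R_top and R_bot appear in parallel from the tap: R_th = R_top‖R_bot = (100 × 588)/688.0 = 85.5 Ω.

V_th = 14.8 V, R_th = 85.5 Ω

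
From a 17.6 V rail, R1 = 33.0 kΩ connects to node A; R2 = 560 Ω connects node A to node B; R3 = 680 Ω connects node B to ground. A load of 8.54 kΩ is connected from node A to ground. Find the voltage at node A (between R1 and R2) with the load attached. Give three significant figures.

Below node A the series string R2+R3 = 1240 Ω sits in parallel with the 8540 Ω load: 1083 Ω.
V_A = 17.6 × 1083/(33000 + 1083) = 0.559 V.

V ≈ 0.559 V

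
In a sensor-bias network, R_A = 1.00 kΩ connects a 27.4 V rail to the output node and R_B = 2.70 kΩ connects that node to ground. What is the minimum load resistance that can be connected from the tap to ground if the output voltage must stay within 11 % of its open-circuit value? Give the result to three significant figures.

Output resistance R_th = R_A‖R_B = (1000 × 2700)/3700 = 729.7 Ω.
The fractional drop is R_th/(R_th + R_L); requiring this ≤ 0.110 gives R_L ≥ R_th(1/0.110 − 1) = 729.7 × 8.091 = 5.90 kΩ.

R_L(min) ≈ 5.90 kΩ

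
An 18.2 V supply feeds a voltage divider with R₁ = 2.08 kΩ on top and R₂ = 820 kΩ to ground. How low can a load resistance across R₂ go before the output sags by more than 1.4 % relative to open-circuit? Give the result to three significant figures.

R_L(min) ≈ 146 kΩ

Output resistance R_th = R₁‖R₂ = (2.08 × 820)/822.1 = 2.075 kΩ.
The fractional drop is R_th/(R_th + R_L); requiring this ≤ 0.0140 gives R_L ≥ R_th(1/0.0140 − 1) = 2.075 × 70.43 = 146 kΩ.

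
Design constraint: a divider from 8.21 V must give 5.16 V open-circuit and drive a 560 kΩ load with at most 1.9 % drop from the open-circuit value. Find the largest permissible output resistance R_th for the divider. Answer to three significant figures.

R_th ≤ 10.8 kΩ

Loading drop = R_th/(R_th + R_L) ≤ 0.0190, so R_th ≤ R_L · ε/(1−ε) = 560 kΩ × 0.0190/0.9810 = 10.8 kΩ.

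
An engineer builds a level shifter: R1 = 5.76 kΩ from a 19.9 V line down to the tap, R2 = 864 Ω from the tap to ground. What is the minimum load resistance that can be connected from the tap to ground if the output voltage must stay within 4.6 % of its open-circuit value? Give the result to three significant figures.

R_L(min) ≈ 15.6 kΩ

Output resistance R_th = R1‖R2 = (5760 × 864)/6624 = 751.3 Ω.
The fractional drop is R_th/(R_th + R_L); requiring this ≤ 0.0460 gives R_L ≥ R_th(1/0.0460 − 1) = 751.3 × 20.74 = 15.6 kΩ.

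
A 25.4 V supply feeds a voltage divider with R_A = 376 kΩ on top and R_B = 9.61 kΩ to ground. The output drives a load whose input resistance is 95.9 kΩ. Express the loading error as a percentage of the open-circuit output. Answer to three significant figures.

Unloaded V = 25.4 × 9.61/385.6 = 0.63301 V.
Loaded: R_B‖R_L = 8.735 kΩ, giving V = 25.4 × 8.735/384.7 = 0.57666 V.
Drop = (0.63301 − 0.57666) / 0.63301 = 8.90 %.

8.90 %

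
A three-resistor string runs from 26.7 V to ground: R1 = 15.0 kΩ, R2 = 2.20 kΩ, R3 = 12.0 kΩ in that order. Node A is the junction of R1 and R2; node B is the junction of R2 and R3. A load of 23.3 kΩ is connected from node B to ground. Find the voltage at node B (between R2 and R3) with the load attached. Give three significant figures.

V ≈ 8.42 V

At node B, R3 is in parallel with the load: R3‖R_L = 7.921 kΩ.
Below node A the resistance is R2 + (R3‖R_L) = 10.12 kΩ, so V_A = 26.7 × 10.12/25.12 = 10.76 V.
Then V_B = V_A × (R3‖R_L)/(R2 + R3‖R_L) = 10.76 × 7.921/10.12 = 8.42 V.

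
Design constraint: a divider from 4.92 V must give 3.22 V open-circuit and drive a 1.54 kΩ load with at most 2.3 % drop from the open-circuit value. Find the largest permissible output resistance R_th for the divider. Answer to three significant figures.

Loading drop = R_th/(R_th + R_L) ≤ 0.0230, so R_th ≤ R_L · ε/(1−ε) = 1.54 kΩ × 0.0230/0.9770 = 36.3 Ω.
(Any R1, R2 with R2/(R1+R2) = 0.654 and R1‖R2 ≤ 36.3 Ω will meet the spec.)

R_th ≤ 36.3 Ω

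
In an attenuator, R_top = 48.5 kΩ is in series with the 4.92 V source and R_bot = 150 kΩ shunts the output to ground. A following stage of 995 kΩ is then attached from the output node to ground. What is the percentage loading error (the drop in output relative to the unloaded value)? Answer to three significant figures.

The divider's output (Thévenin) resistance is R_top‖R_bot = 36.65 kΩ.
Fractional drop under load = R_th/(R_th + R_L) = 36.65 / (36.65 + 995) = 0.03553.
So the output falls by 3.55 %.

3.55 %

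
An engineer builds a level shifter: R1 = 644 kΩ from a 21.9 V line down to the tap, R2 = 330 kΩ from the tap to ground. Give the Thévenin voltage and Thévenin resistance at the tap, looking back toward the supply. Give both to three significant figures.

V_th = 7.42 V, R_th = 218 kΩ

V_th is the open-circuit tap voltage: 21.9 × 330/(644 + 330) = 7.42 V.
With the supply zeroed, R1 and R2 appear in parallel from the tap: R_th = R1‖R2 = (644 × 330)/974.0 = 218 kΩ.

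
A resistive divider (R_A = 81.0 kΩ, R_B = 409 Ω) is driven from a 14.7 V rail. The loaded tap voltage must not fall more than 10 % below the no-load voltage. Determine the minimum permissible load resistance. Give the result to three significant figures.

Output resistance R_th = R_A‖R_B = (81000 × 409)/81410 = 406.9 Ω.
The fractional drop is R_th/(R_th + R_L); requiring this ≤ 0.100 gives R_L ≥ R_th(1/0.100 − 1) = 406.9 × 9.000 = 3.66 kΩ.

R_L(min) ≈ 3.66 kΩ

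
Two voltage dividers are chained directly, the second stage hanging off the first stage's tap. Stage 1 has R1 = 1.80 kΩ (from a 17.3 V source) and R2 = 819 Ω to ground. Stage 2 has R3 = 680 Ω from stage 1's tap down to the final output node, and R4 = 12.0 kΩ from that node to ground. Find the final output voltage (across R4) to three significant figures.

V_out ≈ 4.90 V

Stage 2 presents R3+R4 = 12680 Ω as a load on stage 1's tap.
Stage 1's lower leg becomes R2‖(R3+R4) = 769.3 Ω, so V_mid = 17.3 × 769.3/2569 = 5.180 V.
Stage 2 is itself unloaded: V_out = V_mid × R4/(R3+R4) = 5.180 × 12000/12680 = 4.90 V.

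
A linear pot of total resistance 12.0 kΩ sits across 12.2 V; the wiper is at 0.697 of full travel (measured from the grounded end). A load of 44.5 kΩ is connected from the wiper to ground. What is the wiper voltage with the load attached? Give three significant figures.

V ≈ 8.05 V

The wiper splits the pot into (1−α)R = 3.636 kΩ above and αR = 8.364 kΩ below.
Lower section ‖ load = 7.041 kΩ.
V_wiper = 12.2 × 7.041/(3.636 + 7.041) = 8.05 V.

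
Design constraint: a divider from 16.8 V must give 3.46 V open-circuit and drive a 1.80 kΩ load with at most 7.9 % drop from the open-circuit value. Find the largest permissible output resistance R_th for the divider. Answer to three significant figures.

R_th ≤ 154 Ω

Loading drop = R_th/(R_th + R_L) ≤ 0.0790, so R_th ≤ R_L · ε/(1−ε) = 1.80 kΩ × 0.0790/0.9210 = 154 Ω.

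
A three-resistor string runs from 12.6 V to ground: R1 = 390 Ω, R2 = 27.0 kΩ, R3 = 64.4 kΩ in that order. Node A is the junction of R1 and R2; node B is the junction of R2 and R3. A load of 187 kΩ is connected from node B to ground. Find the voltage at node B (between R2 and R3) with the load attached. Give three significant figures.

V ≈ 8.02 V

At node B, R3 is in parallel with the load: R3‖R_L = 47900 Ω.
Below node A the resistance is R2 + (R3‖R_L) = 74900 Ω, so V_A = 12.6 × 74900/75290 = 12.53 V.
Then V_B = V_A × (R3‖R_L)/(R2 + R3‖R_L) = 12.53 × 47900/74900 = 8.02 V.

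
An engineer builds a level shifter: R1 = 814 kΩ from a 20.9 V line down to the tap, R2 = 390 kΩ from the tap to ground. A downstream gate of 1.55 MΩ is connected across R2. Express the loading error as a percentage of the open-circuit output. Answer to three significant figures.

14.5 %

Unloaded V = 20.9 × 390/1204 = 6.7699 V.
Loaded: R2‖R_L = 311.6 kΩ, giving V = 20.9 × 311.6/1126 = 5.7857 V.
Drop = (6.7699 − 5.7857) / 6.7699 = 14.5 %.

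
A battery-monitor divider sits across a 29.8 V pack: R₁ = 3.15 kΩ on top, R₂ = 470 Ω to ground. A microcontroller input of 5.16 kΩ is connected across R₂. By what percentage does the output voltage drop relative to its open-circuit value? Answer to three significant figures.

7.34 %

The divider's output (Thévenin) resistance is R₁‖R₂ = 409.0 Ω.
Fractional drop under load = R_th/(R_th + R_L) = 409.0 / (409.0 + 5160) = 0.07344.
So the output falls by 7.34 %.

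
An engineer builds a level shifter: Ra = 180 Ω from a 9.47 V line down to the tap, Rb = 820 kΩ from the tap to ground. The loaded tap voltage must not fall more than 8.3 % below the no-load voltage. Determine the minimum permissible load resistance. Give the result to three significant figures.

R_L(min) ≈ 1.99 kΩ

Output resistance R_th = Ra‖Rb = (180 × 820000)/820200 = 180.0 Ω.
The fractional drop is R_th/(R_th + R_L); requiring this ≤ 0.0830 gives R_L ≥ R_th(1/0.0830 − 1) = 180.0 × 11.05 = 1.99 kΩ.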